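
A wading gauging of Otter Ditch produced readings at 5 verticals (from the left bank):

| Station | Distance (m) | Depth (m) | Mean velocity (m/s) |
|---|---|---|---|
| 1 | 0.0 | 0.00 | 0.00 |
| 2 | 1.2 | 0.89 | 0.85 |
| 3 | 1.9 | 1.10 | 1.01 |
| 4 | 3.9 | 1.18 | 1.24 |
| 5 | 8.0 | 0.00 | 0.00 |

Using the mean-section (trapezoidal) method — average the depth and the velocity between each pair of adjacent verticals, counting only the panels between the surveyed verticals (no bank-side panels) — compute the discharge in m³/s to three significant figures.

Panel 1-2: Δb = 1.2 m, d̄ = (0.00+0.89)/2 = 0.445, v̄ = (0.00+0.85)/2 = 0.425 → q = 1.2×0.445×0.425 = 0.2270 m³/s
Panel 2-3: Δb = 0.7 m, d̄ = (0.89+1.10)/2 = 0.995, v̄ = (0.85+1.01)/2 = 0.93 → q = 0.7×0.995×0.93 = 0.6477 m³/s
Panel 3-4: Δb = 2 m, d̄ = (1.10+1.18)/2 = 1.14, v̄ = (1.01+1.24)/2 = 1.125 → q = 2×1.14×1.125 = 2.565 m³/s
Panel 4-5: Δb = 4.1 m, d̄ = (1.18+0.00)/2 = 0.59, v̄ = (1.24+0.00)/2 = 0.62 → q = 4.1×0.59×0.62 = 1.500 m³/s
Q = Σ q = 4.939 m³/s

4.94 m³/s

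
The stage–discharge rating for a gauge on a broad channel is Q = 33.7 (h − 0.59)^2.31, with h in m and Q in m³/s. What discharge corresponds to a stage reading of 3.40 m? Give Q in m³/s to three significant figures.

367 m³/s

Q = 33.7 × (3.40 − 0.59)^2.31 = 33.7 × 2.81^2.31 = 366.6 m³/s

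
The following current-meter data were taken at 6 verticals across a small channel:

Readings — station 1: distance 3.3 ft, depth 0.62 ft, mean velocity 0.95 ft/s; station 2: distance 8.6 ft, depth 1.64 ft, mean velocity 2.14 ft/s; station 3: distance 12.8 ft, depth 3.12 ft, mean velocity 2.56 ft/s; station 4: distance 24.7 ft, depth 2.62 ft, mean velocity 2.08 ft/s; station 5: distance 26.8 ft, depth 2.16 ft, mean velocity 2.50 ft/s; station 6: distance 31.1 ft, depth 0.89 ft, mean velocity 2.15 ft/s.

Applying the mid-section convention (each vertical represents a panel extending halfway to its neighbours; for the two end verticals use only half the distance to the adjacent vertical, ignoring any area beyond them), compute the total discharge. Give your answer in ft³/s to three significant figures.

142 ft³/s

w_1 = (8.6 − 3.3)/2 = 2.65 ft; q_1 = 0.95 × 0.62 × 2.65 = 1.561 ft³/s
w_2 = (12.8 − 3.3)/2 = 4.75 ft; q_2 = 2.14 × 1.64 × 4.75 = 16.67 ft³/s
w_3 = (24.7 − 8.6)/2 = 8.05 ft; q_3 = 2.56 × 3.12 × 8.05 = 64.30 ft³/s
w_4 = (26.8 − 12.8)/2 = 7 ft; q_4 = 2.08 × 2.62 × 7 = 38.15 ft³/s
w_5 = (31.1 − 24.7)/2 = 3.2 ft; q_5 = 2.50 × 2.16 × 3.2 = 17.28 ft³/s
w_6 = (31.1 − 26.8)/2 = 2.15 ft; q_6 = 2.15 × 0.89 × 2.15 = 4.114 ft³/s
Q = Σ qᵢ = 142.1 ft³/s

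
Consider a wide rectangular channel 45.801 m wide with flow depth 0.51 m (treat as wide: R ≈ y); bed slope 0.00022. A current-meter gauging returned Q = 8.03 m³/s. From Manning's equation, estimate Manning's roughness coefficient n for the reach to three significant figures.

0.0275

A = b·y = 45.801 × 0.51 = 23.36 m²
Wide channel: R ≈ y = 0.51 m
n = (1/Q)·A·R^(2/3)·S^(1/2) = (1/8.03) × 23.36 × 0.6383 × 0.01483 = 0.02754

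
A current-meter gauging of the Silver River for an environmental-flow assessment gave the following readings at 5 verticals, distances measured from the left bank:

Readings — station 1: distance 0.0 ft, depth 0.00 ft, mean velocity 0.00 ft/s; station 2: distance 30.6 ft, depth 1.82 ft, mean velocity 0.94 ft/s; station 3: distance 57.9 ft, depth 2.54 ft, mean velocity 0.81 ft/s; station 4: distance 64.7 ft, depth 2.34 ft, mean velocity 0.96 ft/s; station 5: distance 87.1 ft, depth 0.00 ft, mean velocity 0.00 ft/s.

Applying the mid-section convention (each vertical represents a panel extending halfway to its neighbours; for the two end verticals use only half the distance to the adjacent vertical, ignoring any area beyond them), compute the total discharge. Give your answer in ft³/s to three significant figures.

w_2 = (57.9 − 0.0)/2 = 28.95 ft; q_2 = 0.94 × 1.82 × 28.95 = 49.53 ft³/s
w_3 = (64.7 − 30.6)/2 = 17.05 ft; q_3 = 0.81 × 2.54 × 17.05 = 35.08 ft³/s
w_4 = (87.1 − 57.9)/2 = 14.6 ft; q_4 = 0.96 × 2.34 × 14.6 = 32.80 ft³/s
Stations 1, 5 contribute zero (depth or velocity is 0).
Q = Σ qᵢ = 117.4 ft³/s

117 ft³/s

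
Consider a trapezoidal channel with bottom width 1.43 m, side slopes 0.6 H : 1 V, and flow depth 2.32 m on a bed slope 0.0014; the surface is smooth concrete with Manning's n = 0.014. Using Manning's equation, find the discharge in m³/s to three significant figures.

A = (b + z·y)·y = (1.43 + 0.6×2.32)×2.32 = 6.547 m²
P = b + 2y√(1+z²) = 1.43 + 2×2.32×√(1+0.6²) = 6.841 m
R = A/P = 6.547/6.841 = 0.9570 m
Q = (1/n)·A·R^(2/3)·S^(1/2) = (1/0.014) × 6.547 × 0.9570^(2/3) × 0.0014^(1/2) = 16.99 m³/s

17.0 m³/s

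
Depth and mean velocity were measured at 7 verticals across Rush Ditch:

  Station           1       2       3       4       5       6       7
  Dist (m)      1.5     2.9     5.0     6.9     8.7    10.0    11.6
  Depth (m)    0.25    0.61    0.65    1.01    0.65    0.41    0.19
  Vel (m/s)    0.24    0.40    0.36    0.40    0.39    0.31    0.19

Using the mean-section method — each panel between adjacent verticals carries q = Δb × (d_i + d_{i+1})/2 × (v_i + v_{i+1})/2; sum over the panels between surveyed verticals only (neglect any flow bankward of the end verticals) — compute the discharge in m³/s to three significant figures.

Panel 1-2: Δb = 1.4 m, d̄ = (0.25+0.61)/2 = 0.43, v̄ = (0.24+0.40)/2 = 0.32 → q = 1.4×0.43×0.32 = 0.1926 m³/s
Panel 2-3: Δb = 2.1 m, d̄ = (0.61+0.65)/2 = 0.63, v̄ = (0.40+0.36)/2 = 0.38 → q = 2.1×0.63×0.38 = 0.5027 m³/s
Panel 3-4: Δb = 1.9 m, d̄ = (0.65+1.01)/2 = 0.83, v̄ = (0.36+0.40)/2 = 0.38 → q = 1.9×0.83×0.38 = 0.5993 m³/s
Panel 4-5: Δb = 1.8 m, d̄ = (1.01+0.65)/2 = 0.83, v̄ = (0.40+0.39)/2 = 0.395 → q = 1.8×0.83×0.395 = 0.5901 m³/s
Panel 5-6: Δb = 1.3 m, d̄ = (0.65+0.41)/2 = 0.53, v̄ = (0.39+0.31)/2 = 0.35 → q = 1.3×0.53×0.35 = 0.2412 m³/s
Panel 6-7: Δb = 1.6 m, d̄ = (0.41+0.19)/2 = 0.3, v̄ = (0.31+0.19)/2 = 0.25 → q = 1.6×0.3×0.25 = 0.1200 m³/s
Q = Σ q = 2.246 m³/s

2.25 m³/s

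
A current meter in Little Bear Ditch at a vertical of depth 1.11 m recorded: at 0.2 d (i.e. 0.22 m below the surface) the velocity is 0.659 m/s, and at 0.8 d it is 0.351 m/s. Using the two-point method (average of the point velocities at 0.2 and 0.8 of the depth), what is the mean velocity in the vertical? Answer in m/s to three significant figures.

0.505 m/s

v̄ = (0.659 + 0.351) / 2 = 0.5050 m/s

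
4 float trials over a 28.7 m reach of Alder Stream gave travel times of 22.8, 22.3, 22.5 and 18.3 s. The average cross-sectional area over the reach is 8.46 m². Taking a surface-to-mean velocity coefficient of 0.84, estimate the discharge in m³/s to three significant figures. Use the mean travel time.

9.50 m³/s

t̄ = (22.8 + 22.3 + 22.5 + 18.3) / 4 = 21.475 s
v_surface = L / t̄ = 28.7 / 21.475 = 1.336 m/s
v_mean = 0.84 × 1.336 = 1.123 m/s
Q = A × v_mean = 8.46 × 1.123 = 9.497 m³/s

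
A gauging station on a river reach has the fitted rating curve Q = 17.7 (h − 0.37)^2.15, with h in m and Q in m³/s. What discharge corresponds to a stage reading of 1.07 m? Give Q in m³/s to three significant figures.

8.22 m³/s

Q = 17.7 × (1.07 − 0.37)^2.15 = 17.7 × 0.7^2.15 = 8.221 m³/s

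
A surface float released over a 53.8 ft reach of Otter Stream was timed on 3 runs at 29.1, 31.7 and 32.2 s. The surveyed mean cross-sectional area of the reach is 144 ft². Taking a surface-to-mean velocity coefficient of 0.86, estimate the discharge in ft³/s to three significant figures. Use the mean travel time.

t̄ = (29.1 + 31.7 + 32.2) / 3 = 31 s
v_surface = L / t̄ = 53.8 / 31 = 1.735 ft/s
v_mean = 0.86 × 1.735 = 1.493 ft/s
Q = A × v_mean = 144 × 1.493 = 214.9 ft³/s

215 ft³/s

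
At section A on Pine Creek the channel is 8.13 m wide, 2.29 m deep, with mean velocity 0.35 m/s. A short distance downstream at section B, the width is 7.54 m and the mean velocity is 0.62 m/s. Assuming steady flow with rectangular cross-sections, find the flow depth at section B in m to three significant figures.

Q = A₁V₁ = (8.13×2.29) × 0.35 = 6.516 m³/s
d₂ = Q/(b₂ V₂) = 6.516/(7.54×0.62) = 1.394 m

1.39 m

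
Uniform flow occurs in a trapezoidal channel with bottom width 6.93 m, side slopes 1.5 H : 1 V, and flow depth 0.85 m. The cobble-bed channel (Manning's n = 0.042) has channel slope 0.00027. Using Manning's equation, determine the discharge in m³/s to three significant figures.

2.15 m³/s

A = (b + z·y)·y = (6.93 + 1.5×0.85)×0.85 = 6.974 m²
P = b + 2y√(1+z²) = 6.93 + 2×0.85×√(1+1.5²) = 9.995 m
R = A/P = 6.974/9.995 = 0.6978 m
Q = (1/n)·A·R^(2/3)·S^(1/2) = (1/0.042) × 6.974 × 0.6978^(2/3) × 0.00027^(1/2) = 2.147 m³/s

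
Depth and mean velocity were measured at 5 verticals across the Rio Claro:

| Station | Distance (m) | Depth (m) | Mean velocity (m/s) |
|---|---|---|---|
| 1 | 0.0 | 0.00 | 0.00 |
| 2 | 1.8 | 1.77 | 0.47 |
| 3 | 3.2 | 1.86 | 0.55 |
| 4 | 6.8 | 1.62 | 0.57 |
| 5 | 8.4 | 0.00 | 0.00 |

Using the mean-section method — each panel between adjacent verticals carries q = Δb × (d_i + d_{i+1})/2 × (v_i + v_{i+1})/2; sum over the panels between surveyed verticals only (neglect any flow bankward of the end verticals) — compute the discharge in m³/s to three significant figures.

Panel 1-2: Δb = 1.8 m, d̄ = (0.00+1.77)/2 = 0.885, v̄ = (0.00+0.47)/2 = 0.235 → q = 1.8×0.885×0.235 = 0.3744 m³/s
Panel 2-3: Δb = 1.4 m, d̄ = (1.77+1.86)/2 = 1.815, v̄ = (0.47+0.55)/2 = 0.51 → q = 1.4×1.815×0.51 = 1.296 m³/s
Panel 3-4: Δb = 3.6 m, d̄ = (1.86+1.62)/2 = 1.74, v̄ = (0.55+0.57)/2 = 0.56 → q = 3.6×1.74×0.56 = 3.508 m³/s
Panel 4-5: Δb = 1.6 m, d̄ = (1.62+0.00)/2 = 0.81, v̄ = (0.57+0.00)/2 = 0.285 → q = 1.6×0.81×0.285 = 0.3694 m³/s
Q = Σ q = 5.547 m³/s

5.55 m³/s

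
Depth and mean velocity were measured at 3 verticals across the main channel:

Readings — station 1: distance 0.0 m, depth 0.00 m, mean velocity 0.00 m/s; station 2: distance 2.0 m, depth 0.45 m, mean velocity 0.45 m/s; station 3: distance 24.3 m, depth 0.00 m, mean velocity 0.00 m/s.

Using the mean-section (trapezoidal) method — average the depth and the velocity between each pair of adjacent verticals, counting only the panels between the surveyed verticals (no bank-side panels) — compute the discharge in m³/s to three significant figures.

1.23 m³/s

Panel 1-2: Δb = 2 m, d̄ = (0.00+0.45)/2 = 0.225, v̄ = (0.00+0.45)/2 = 0.225 → q = 2×0.225×0.225 = 0.1013 m³/s
Panel 2-3: Δb = 22.3 m, d̄ = (0.45+0.00)/2 = 0.225, v̄ = (0.45+0.00)/2 = 0.225 → q = 22.3×0.225×0.225 = 1.129 m³/s
Q = Σ q = 1.230 m³/s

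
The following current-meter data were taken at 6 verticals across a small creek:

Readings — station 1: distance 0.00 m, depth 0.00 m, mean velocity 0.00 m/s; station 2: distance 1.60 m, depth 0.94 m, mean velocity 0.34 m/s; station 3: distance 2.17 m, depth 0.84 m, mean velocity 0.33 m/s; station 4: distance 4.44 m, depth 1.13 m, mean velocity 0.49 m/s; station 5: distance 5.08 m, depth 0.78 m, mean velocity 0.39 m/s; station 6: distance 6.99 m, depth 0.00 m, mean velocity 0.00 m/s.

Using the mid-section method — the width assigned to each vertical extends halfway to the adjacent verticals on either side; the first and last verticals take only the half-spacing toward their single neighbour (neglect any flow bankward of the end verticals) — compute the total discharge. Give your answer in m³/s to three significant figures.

w_2 = (2.17 − 0.00)/2 = 1.085 m; q_2 = 0.34 × 0.94 × 1.085 = 0.3468 m³/s
w_3 = (4.44 − 1.60)/2 = 1.42 m; q_3 = 0.33 × 0.84 × 1.42 = 0.3936 m³/s
w_4 = (5.08 − 2.17)/2 = 1.455 m; q_4 = 0.49 × 1.13 × 1.455 = 0.8056 m³/s
w_5 = (6.99 − 4.44)/2 = 1.275 m; q_5 = 0.39 × 0.78 × 1.275 = 0.3879 m³/s
Stations 1, 6 contribute zero (depth or velocity is 0).
Q = Σ qᵢ = 1.934 m³/s

1.93 m³/s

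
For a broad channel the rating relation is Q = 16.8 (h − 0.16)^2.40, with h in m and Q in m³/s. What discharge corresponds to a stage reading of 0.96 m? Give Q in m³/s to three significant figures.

Q = 16.8 × (0.96 − 0.16)^2.40 = 16.8 × 0.8^2.40 = 9.834 m³/s

9.83 m³/s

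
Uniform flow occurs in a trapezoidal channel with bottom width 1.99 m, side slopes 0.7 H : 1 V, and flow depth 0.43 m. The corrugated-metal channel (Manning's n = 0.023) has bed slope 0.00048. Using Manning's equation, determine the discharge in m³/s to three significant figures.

0.443 m³/s

A = (b + z·y)·y = (1.99 + 0.7×0.43)×0.43 = 0.9851 m²
P = b + 2y√(1+z²) = 1.99 + 2×0.43×√(1+0.7²) = 3.040 m
R = A/P = 0.9851/3.040 = 0.3241 m
Q = (1/n)·A·R^(2/3)·S^(1/2) = (1/0.023) × 0.9851 × 0.3241^(2/3) × 0.00048^(1/2) = 0.4427 m³/s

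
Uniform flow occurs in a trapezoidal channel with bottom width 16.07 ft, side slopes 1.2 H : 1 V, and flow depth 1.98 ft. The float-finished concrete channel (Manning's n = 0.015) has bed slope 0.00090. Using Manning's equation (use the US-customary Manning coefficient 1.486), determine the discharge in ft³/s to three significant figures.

A = (b + z·y)·y = (16.07 + 1.2×1.98)×1.98 = 36.52 ft²
P = b + 2y√(1+z²) = 16.07 + 2×1.98×√(1+1.2²) = 22.26 ft
R = A/P = 36.52/22.26 = 1.641 ft
Q = (1.486/n)·A·R^(2/3)·S^(1/2) = (1.486/0.015) × 36.52 × 1.641^(2/3) × 0.00090^(1/2) = 151.0 ft³/s

151 ft³/s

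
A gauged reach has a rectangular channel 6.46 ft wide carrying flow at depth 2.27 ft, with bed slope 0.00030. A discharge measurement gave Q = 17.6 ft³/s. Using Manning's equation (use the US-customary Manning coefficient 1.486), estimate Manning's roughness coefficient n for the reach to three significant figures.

0.0260

A = b·y = 6.46 × 2.27 = 14.66 ft²
P = b + 2y = 6.46 + 2×2.27 = 11.00 ft
R = A/P = 14.66/11.00 = 1.333 ft
n = (1.486/Q)·A·R^(2/3)·S^(1/2) = (1.486/17.6) × 14.66 × 1.211 × 0.01732 = 0.02598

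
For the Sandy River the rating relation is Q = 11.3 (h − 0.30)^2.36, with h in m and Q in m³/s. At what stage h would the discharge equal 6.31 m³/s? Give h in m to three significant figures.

1.08 m

h − h₀ = (Q/C)^(1/b) = (6.31/11.3)^(1/2.36) = 0.7812 m
h = 0.30 + 0.7812 = 1.081 m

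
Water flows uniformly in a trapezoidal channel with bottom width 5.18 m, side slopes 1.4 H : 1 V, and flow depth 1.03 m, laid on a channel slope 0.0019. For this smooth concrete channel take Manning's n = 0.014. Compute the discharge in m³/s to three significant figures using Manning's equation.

A = (b + z·y)·y = (5.18 + 1.4×1.03)×1.03 = 6.821 m²
P = b + 2y√(1+z²) = 5.18 + 2×1.03×√(1+1.4²) = 8.724 m
R = A/P = 6.821/8.724 = 0.7818 m
Q = (1/n)·A·R^(2/3)·S^(1/2) = (1/0.014) × 6.821 × 0.7818^(2/3) × 0.0019^(1/2) = 18.02 m³/s

18.0 m³/s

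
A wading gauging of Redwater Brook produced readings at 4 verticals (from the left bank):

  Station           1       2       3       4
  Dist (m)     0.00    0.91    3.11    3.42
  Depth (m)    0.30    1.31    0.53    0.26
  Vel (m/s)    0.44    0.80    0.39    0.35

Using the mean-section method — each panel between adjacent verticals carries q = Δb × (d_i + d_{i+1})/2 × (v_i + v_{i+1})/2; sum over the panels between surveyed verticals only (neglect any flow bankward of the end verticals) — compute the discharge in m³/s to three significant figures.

Panel 1-2: Δb = 0.91 m, d̄ = (0.30+1.31)/2 = 0.805, v̄ = (0.44+0.80)/2 = 0.62 → q = 0.91×0.805×0.62 = 0.4542 m³/s
Panel 2-3: Δb = 2.2 m, d̄ = (1.31+0.53)/2 = 0.92, v̄ = (0.80+0.39)/2 = 0.595 → q = 2.2×0.92×0.595 = 1.204 m³/s
Panel 3-4: Δb = 0.31 m, d̄ = (0.53+0.26)/2 = 0.395, v̄ = (0.39+0.35)/2 = 0.37 → q = 0.31×0.395×0.37 = 0.04531 m³/s
Q = Σ q = 1.704 m³/s

1.70 m³/s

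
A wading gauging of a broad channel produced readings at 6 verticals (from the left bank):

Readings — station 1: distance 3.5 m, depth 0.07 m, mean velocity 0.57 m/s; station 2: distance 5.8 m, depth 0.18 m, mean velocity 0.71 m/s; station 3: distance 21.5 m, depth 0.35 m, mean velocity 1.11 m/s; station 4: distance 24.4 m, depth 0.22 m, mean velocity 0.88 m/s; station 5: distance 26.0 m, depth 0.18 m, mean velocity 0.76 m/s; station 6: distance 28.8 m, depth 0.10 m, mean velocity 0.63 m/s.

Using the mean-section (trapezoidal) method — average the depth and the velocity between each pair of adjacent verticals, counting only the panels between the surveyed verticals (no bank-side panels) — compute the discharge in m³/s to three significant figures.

Panel 1-2: Δb = 2.3 m, d̄ = (0.07+0.18)/2 = 0.125, v̄ = (0.57+0.71)/2 = 0.64 → q = 2.3×0.125×0.64 = 0.1840 m³/s
Panel 2-3: Δb = 15.7 m, d̄ = (0.18+0.35)/2 = 0.265, v̄ = (0.71+1.11)/2 = 0.91 → q = 15.7×0.265×0.91 = 3.786 m³/s
Panel 3-4: Δb = 2.9 m, d̄ = (0.35+0.22)/2 = 0.285, v̄ = (1.11+0.88)/2 = 0.995 → q = 2.9×0.285×0.995 = 0.8224 m³/s
Panel 4-5: Δb = 1.6 m, d̄ = (0.22+0.18)/2 = 0.2, v̄ = (0.88+0.76)/2 = 0.82 → q = 1.6×0.2×0.82 = 0.2624 m³/s
Panel 5-6: Δb = 2.8 m, d̄ = (0.18+0.10)/2 = 0.14, v̄ = (0.76+0.63)/2 = 0.695 → q = 2.8×0.14×0.695 = 0.2724 m³/s
Q = Σ q = 5.327 m³/s

5.33 m³/s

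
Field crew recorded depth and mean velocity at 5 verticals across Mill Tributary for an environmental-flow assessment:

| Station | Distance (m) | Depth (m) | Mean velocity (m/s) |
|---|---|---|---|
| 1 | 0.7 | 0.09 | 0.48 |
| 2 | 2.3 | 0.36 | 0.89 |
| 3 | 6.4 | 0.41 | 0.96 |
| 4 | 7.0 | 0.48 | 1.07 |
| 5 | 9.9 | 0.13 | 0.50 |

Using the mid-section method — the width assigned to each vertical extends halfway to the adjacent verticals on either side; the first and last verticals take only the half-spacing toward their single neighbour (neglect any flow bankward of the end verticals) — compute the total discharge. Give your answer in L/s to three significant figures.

w_1 = (2.3 − 0.7)/2 = 0.8 m; q_1 = 0.48 × 0.09 × 0.8 = 0.03456 m³/s
w_2 = (6.4 − 0.7)/2 = 2.85 m; q_2 = 0.89 × 0.36 × 2.85 = 0.9131 m³/s
w_3 = (7.0 − 2.3)/2 = 2.35 m; q_3 = 0.96 × 0.41 × 2.35 = 0.9250 m³/s
w_4 = (9.9 − 6.4)/2 = 1.75 m; q_4 = 1.07 × 0.48 × 1.75 = 0.8988 m³/s
w_5 = (9.9 − 7.0)/2 = 1.45 m; q_5 = 0.50 × 0.13 × 1.45 = 0.09425 m³/s
Q = Σ qᵢ = 2.866 m³/s
= 2.866 × 1000 = 2866 L/s

2870 L/s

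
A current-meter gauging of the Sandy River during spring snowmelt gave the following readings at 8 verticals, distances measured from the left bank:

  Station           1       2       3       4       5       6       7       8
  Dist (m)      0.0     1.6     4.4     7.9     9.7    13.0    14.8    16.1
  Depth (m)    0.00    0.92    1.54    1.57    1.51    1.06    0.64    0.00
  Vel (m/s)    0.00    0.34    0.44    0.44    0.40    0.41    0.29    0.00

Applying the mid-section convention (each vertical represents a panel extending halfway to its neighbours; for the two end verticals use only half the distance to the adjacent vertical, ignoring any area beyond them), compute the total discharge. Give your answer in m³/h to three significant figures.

27300 m³/h

w_2 = (4.4 − 0.0)/2 = 2.2 m; q_2 = 0.34 × 0.92 × 2.2 = 0.6882 m³/s
w_3 = (7.9 − 1.6)/2 = 3.15 m; q_3 = 0.44 × 1.54 × 3.15 = 2.134 m³/s
w_4 = (9.7 − 4.4)/2 = 2.65 m; q_4 = 0.44 × 1.57 × 2.65 = 1.831 m³/s
w_5 = (13.0 − 7.9)/2 = 2.55 m; q_5 = 0.40 × 1.51 × 2.55 = 1.540 m³/s
w_6 = (14.8 − 9.7)/2 = 2.55 m; q_6 = 0.41 × 1.06 × 2.55 = 1.108 m³/s
w_7 = (16.1 − 13.0)/2 = 1.55 m; q_7 = 0.29 × 0.64 × 1.55 = 0.2877 m³/s
Stations 1, 8 contribute zero (depth or velocity is 0).
Q = Σ qᵢ = 7.589 m³/s
= 7.589 × 3600 = 27320 m³/h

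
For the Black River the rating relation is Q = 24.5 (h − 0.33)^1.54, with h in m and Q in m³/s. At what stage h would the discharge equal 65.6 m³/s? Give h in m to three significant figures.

h − h₀ = (Q/C)^(1/b) = (65.6/24.5)^(1/1.54) = 1.896 m
h = 0.33 + 1.896 = 2.226 m

2.23 m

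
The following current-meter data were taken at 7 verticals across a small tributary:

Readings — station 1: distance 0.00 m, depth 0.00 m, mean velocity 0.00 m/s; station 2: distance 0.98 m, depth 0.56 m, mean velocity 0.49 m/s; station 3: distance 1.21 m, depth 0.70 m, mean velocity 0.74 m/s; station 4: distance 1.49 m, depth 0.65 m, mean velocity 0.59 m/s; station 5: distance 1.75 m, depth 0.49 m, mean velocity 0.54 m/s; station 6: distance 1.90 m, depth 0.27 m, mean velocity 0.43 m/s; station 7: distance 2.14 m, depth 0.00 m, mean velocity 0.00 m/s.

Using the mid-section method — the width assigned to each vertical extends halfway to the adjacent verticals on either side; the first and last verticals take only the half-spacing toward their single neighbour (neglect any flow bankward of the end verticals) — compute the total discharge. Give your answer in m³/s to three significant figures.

w_2 = (1.21 − 0.00)/2 = 0.605 m; q_2 = 0.49 × 0.56 × 0.605 = 0.1660 m³/s
w_3 = (1.49 − 0.98)/2 = 0.255 m; q_3 = 0.74 × 0.70 × 0.255 = 0.1321 m³/s
w_4 = (1.75 − 1.21)/2 = 0.27 m; q_4 = 0.59 × 0.65 × 0.27 = 0.1035 m³/s
w_5 = (1.90 − 1.49)/2 = 0.205 m; q_5 = 0.54 × 0.49 × 0.205 = 0.05424 m³/s
w_6 = (2.14 − 1.75)/2 = 0.195 m; q_6 = 0.43 × 0.27 × 0.195 = 0.02264 m³/s
Stations 1, 7 contribute zero (depth or velocity is 0).
Q = Σ qᵢ = 0.4785 m³/s

0.479 m³/s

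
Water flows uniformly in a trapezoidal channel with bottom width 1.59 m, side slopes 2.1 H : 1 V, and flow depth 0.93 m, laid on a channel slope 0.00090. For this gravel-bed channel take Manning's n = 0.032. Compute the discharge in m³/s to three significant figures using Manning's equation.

A = (b + z·y)·y = (1.59 + 2.1×0.93)×0.93 = 3.295 m²
P = b + 2y√(1+z²) = 1.59 + 2×0.93×√(1+2.1²) = 5.916 m
R = A/P = 3.295/5.916 = 0.5569 m
Q = (1/n)·A·R^(2/3)·S^(1/2) = (1/0.032) × 3.295 × 0.5569^(2/3) × 0.00090^(1/2) = 2.091 m³/s

2.09 m³/s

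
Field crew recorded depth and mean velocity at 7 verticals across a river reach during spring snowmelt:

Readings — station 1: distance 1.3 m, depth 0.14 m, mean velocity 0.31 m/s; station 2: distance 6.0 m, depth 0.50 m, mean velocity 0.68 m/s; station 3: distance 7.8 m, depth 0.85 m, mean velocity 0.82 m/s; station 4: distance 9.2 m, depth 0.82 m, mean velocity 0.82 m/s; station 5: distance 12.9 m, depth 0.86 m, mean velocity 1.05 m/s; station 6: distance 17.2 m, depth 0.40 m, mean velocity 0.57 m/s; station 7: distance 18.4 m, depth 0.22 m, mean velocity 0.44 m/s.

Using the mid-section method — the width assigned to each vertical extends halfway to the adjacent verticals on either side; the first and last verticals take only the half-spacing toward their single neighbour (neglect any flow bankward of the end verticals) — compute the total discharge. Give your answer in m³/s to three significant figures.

8.33 m³/s

w_1 = (6.0 − 1.3)/2 = 2.35 m; q_1 = 0.31 × 0.14 × 2.35 = 0.1020 m³/s
w_2 = (7.8 − 1.3)/2 = 3.25 m; q_2 = 0.68 × 0.50 × 3.25 = 1.105 m³/s
w_3 = (9.2 − 6.0)/2 = 1.6 m; q_3 = 0.82 × 0.85 × 1.6 = 1.115 m³/s
w_4 = (12.9 − 7.8)/2 = 2.55 m; q_4 = 0.82 × 0.82 × 2.55 = 1.715 m³/s
w_5 = (17.2 − 9.2)/2 = 4 m; q_5 = 1.05 × 0.86 × 4 = 3.612 m³/s
w_6 = (18.4 − 12.9)/2 = 2.75 m; q_6 = 0.57 × 0.40 × 2.75 = 0.6270 m³/s
w_7 = (18.4 − 17.2)/2 = 0.6 m; q_7 = 0.44 × 0.22 × 0.6 = 0.05808 m³/s
Q = Σ qᵢ = 8.334 m³/s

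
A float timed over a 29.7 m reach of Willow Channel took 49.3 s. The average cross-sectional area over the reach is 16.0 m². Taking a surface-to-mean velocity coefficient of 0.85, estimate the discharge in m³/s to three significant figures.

v_surface = L / t̄ = 29.7 / 49.3 = 0.6024 m/s
v_mean = 0.85 × 0.6024 = 0.5121 m/s
Q = A × v_mean = 16.0 × 0.5121 = 8.193 m³/s

8.19 m³/s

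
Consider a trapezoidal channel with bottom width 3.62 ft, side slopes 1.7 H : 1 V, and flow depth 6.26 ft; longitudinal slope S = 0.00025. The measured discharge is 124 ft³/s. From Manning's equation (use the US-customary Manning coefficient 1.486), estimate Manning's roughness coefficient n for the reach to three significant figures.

0.0364

A = (b + z·y)·y = (3.62 + 1.7×6.26)×6.26 = 89.28 ft²
P = b + 2y√(1+z²) = 3.62 + 2×6.26×√(1+1.7²) = 28.31 ft
R = A/P = 89.28/28.31 = 3.153 ft
n = (1.486/Q)·A·R^(2/3)·S^(1/2) = (1.486/124) × 89.28 × 2.150 × 0.01581 = 0.03638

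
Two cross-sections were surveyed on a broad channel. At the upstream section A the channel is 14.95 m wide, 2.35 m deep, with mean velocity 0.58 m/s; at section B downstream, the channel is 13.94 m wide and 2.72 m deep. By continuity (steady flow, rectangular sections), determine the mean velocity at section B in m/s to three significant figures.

0.537 m/s

Q = A₁V₁ = (14.95×2.35) × 0.58 = 20.38 m³/s
A₂ = 13.94 × 2.72 = 37.92 m²
V₂ = Q/A₂ = 20.38/37.92 = 0.5374 m/s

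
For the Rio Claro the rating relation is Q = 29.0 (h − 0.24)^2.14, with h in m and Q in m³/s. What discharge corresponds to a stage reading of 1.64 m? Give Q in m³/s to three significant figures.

Q = 29.0 × (1.64 − 0.24)^2.14 = 29.0 × 1.4^2.14 = 59.58 m³/s

59.6 m³/s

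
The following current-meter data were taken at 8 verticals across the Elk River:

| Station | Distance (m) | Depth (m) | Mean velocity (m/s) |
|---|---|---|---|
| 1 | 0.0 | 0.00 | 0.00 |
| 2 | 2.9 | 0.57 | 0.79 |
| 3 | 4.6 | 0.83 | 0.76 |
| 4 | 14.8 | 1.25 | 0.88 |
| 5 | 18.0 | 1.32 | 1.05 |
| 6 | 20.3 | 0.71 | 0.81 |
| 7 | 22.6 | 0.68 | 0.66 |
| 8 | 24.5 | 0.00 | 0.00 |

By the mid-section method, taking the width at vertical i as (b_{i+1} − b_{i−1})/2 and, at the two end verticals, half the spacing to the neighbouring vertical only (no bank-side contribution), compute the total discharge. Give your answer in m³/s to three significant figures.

18.2 m³/s

w_2 = (4.6 − 0.0)/2 = 2.3 m; q_2 = 0.79 × 0.57 × 2.3 = 1.036 m³/s
w_3 = (14.8 − 2.9)/2 = 5.95 m; q_3 = 0.76 × 0.83 × 5.95 = 3.753 m³/s
w_4 = (18.0 − 4.6)/2 = 6.7 m; q_4 = 0.88 × 1.25 × 6.7 = 7.370 m³/s
w_5 = (20.3 − 14.8)/2 = 2.75 m; q_5 = 1.05 × 1.32 × 2.75 = 3.812 m³/s
w_6 = (22.6 − 18.0)/2 = 2.3 m; q_6 = 0.81 × 0.71 × 2.3 = 1.323 m³/s
w_7 = (24.5 − 20.3)/2 = 2.1 m; q_7 = 0.66 × 0.68 × 2.1 = 0.9425 m³/s
Stations 1, 8 contribute zero (depth or velocity is 0).
Q = Σ qᵢ = 18.24 m³/s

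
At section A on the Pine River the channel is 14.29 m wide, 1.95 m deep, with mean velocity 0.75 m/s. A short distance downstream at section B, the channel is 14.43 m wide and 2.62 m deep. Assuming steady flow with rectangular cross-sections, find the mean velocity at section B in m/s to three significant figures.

Q = A₁V₁ = (14.29×1.95) × 0.75 = 20.90 m³/s
A₂ = 14.43 × 2.62 = 37.81 m²
V₂ = Q/A₂ = 20.90/37.81 = 0.5528 m/s

0.553 m/s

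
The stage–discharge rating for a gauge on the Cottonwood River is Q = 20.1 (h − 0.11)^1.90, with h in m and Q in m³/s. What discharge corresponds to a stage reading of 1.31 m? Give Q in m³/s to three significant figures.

28.4 m³/s

Q = 20.1 × (1.31 − 0.11)^1.90 = 20.1 × 1.2^1.90 = 28.42 m³/s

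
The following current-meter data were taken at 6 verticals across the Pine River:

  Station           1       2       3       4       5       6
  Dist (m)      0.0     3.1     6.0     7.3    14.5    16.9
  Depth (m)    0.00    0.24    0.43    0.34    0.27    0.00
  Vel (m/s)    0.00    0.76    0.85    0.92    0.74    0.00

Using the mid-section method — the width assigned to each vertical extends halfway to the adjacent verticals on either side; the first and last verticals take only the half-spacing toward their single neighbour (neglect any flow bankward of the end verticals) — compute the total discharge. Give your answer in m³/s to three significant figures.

w_2 = (6.0 − 0.0)/2 = 3 m; q_2 = 0.76 × 0.24 × 3 = 0.5472 m³/s
w_3 = (7.3 − 3.1)/2 = 2.1 m; q_3 = 0.85 × 0.43 × 2.1 = 0.7676 m³/s
w_4 = (14.5 − 6.0)/2 = 4.25 m; q_4 = 0.92 × 0.34 × 4.25 = 1.329 m³/s
w_5 = (16.9 − 7.3)/2 = 4.8 m; q_5 = 0.74 × 0.27 × 4.8 = 0.9590 m³/s
Stations 1, 6 contribute zero (depth or velocity is 0).
Q = Σ qᵢ = 3.603 m³/s

3.60 m³/s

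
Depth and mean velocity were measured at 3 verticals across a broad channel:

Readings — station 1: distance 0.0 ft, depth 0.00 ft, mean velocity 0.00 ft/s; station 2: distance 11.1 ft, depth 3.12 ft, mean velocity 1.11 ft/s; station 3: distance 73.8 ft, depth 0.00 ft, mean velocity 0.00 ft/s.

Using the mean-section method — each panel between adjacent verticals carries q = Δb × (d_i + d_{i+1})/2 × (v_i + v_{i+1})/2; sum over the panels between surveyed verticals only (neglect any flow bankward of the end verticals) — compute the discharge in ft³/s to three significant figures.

63.9 ft³/s

Panel 1-2: Δb = 11.1 ft, d̄ = (0.00+3.12)/2 = 1.56, v̄ = (0.00+1.11)/2 = 0.555 → q = 11.1×1.56×0.555 = 9.610 ft³/s
Panel 2-3: Δb = 62.7 ft, d̄ = (3.12+0.00)/2 = 1.56, v̄ = (1.11+0.00)/2 = 0.555 → q = 62.7×1.56×0.555 = 54.29 ft³/s
Q = Σ q = 63.90 ft³/s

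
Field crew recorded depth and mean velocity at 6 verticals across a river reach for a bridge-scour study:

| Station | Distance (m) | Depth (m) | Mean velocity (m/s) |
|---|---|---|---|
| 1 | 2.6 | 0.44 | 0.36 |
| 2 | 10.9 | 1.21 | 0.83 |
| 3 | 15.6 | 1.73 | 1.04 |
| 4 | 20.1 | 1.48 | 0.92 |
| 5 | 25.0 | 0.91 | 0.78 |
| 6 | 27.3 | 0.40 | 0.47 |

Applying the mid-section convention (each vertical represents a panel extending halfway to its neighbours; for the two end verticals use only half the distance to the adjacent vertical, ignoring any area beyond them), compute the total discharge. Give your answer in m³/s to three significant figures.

w_1 = (10.9 − 2.6)/2 = 4.15 m; q_1 = 0.36 × 0.44 × 4.15 = 0.6574 m³/s
w_2 = (15.6 − 2.6)/2 = 6.5 m; q_2 = 0.83 × 1.21 × 6.5 = 6.528 m³/s
w_3 = (20.1 − 10.9)/2 = 4.6 m; q_3 = 1.04 × 1.73 × 4.6 = 8.276 m³/s
w_4 = (25.0 − 15.6)/2 = 4.7 m; q_4 = 0.92 × 1.48 × 4.7 = 6.400 m³/s
w_5 = (27.3 − 20.1)/2 = 3.6 m; q_5 = 0.78 × 0.91 × 3.6 = 2.555 m³/s
w_6 = (27.3 − 25.0)/2 = 1.15 m; q_6 = 0.47 × 0.40 × 1.15 = 0.2162 m³/s
Q = Σ qᵢ = 24.63 m³/s

24.6 m³/s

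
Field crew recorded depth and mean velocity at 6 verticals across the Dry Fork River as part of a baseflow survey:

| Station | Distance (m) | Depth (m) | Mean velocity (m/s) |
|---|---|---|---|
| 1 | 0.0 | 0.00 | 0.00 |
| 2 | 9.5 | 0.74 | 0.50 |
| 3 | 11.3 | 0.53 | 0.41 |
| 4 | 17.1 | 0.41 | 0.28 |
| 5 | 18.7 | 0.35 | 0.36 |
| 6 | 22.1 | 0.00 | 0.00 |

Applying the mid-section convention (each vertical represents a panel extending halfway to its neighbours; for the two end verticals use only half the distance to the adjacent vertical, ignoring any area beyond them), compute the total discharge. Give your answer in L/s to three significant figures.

w_2 = (11.3 − 0.0)/2 = 5.65 m; q_2 = 0.50 × 0.74 × 5.65 = 2.091 m³/s
w_3 = (17.1 − 9.5)/2 = 3.8 m; q_3 = 0.41 × 0.53 × 3.8 = 0.8257 m³/s
w_4 = (18.7 − 11.3)/2 = 3.7 m; q_4 = 0.28 × 0.41 × 3.7 = 0.4248 m³/s
w_5 = (22.1 − 17.1)/2 = 2.5 m; q_5 = 0.36 × 0.35 × 2.5 = 0.3150 m³/s
Stations 1, 6 contribute zero (depth or velocity is 0).
Q = Σ qᵢ = 3.656 m³/s
= 3.656 × 1000 = 3656 L/s

3660 L/s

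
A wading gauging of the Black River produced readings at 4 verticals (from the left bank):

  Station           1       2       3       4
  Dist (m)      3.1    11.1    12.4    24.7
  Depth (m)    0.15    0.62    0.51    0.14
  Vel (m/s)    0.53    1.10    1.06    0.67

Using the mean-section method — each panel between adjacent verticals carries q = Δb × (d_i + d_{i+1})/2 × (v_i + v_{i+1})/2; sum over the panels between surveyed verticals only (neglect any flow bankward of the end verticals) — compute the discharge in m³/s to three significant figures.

6.76 m³/s

Panel 1-2: Δb = 8 m, d̄ = (0.15+0.62)/2 = 0.385, v̄ = (0.53+1.10)/2 = 0.815 → q = 8×0.385×0.815 = 2.510 m³/s
Panel 2-3: Δb = 1.3 m, d̄ = (0.62+0.51)/2 = 0.565, v̄ = (1.10+1.06)/2 = 1.08 → q = 1.3×0.565×1.08 = 0.7933 m³/s
Panel 3-4: Δb = 12.3 m, d̄ = (0.51+0.14)/2 = 0.325, v̄ = (1.06+0.67)/2 = 0.865 → q = 12.3×0.325×0.865 = 3.458 m³/s
Q = Σ q = 6.761 m³/s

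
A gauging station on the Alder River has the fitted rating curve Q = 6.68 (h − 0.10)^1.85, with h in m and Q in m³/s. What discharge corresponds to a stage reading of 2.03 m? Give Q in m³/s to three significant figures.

Q = 6.68 × (2.03 − 0.10)^1.85 = 6.68 × 1.93^1.85 = 22.55 m³/s

22.5 m³/s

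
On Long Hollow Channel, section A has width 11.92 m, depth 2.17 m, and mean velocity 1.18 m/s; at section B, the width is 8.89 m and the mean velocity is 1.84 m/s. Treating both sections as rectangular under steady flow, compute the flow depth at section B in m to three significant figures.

1.87 m

Q = A₁V₁ = (11.92×2.17) × 1.18 = 30.52 m³/s
d₂ = Q/(b₂ V₂) = 30.52/(8.89×1.84) = 1.866 m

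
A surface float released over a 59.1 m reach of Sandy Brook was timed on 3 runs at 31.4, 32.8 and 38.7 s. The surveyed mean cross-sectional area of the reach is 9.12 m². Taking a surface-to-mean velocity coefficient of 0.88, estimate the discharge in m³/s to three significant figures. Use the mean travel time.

13.8 m³/s

t̄ = (31.4 + 32.8 + 38.7) / 3 = 34.3 s
v_surface = L / t̄ = 59.1 / 34.3 = 1.723 m/s
v_mean = 0.88 × 1.723 = 1.516 m/s
Q = A × v_mean = 9.12 × 1.516 = 13.83 m³/s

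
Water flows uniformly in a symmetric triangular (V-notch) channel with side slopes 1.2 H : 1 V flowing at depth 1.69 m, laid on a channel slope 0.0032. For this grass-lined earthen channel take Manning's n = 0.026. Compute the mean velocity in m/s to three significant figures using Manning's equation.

A = z·y² = 1.2×1.69² = 3.427 m²
P = 2y√(1+z²) = 2×1.69×√(1+1.2²) = 5.280 m
R = A/P = 3.427/5.280 = 0.6491 m
Q = (1/n)·A·R^(2/3)·S^(1/2) = (1/0.026) × 3.427 × 0.6491^(2/3) × 0.0032^(1/2) = 5.591 m³/s
V = Q/A = 5.591/3.427 = 1.631 m/s

1.63 m/s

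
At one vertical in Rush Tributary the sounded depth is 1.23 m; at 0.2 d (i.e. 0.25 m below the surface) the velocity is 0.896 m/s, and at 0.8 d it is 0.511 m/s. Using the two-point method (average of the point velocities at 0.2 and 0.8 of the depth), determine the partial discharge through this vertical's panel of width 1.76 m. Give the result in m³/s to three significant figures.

1.52 m³/s

v̄ = (0.896 + 0.511) / 2 = 0.7035 m/s
q = v̄ × d × w = 0.7035 × 1.23 × 1.76 = 1.523 m³/s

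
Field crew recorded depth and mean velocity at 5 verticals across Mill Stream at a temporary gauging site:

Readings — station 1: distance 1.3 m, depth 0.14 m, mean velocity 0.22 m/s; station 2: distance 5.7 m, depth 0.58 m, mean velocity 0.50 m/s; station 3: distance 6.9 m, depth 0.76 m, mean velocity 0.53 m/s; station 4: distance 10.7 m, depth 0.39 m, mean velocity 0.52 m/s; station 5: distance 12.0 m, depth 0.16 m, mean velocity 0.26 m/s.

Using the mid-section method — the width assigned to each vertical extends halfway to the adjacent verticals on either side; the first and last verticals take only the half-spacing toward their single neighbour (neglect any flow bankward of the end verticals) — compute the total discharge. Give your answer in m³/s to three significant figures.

w_1 = (5.7 − 1.3)/2 = 2.2 m; q_1 = 0.22 × 0.14 × 2.2 = 0.06776 m³/s
w_2 = (6.9 − 1.3)/2 = 2.8 m; q_2 = 0.50 × 0.58 × 2.8 = 0.8120 m³/s
w_3 = (10.7 − 5.7)/2 = 2.5 m; q_3 = 0.53 × 0.76 × 2.5 = 1.007 m³/s
w_4 = (12.0 − 6.9)/2 = 2.55 m; q_4 = 0.52 × 0.39 × 2.55 = 0.5171 m³/s
w_5 = (12.0 − 10.7)/2 = 0.65 m; q_5 = 0.26 × 0.16 × 0.65 = 0.02704 m³/s
Q = Σ qᵢ = 2.431 m³/s

2.43 m³/s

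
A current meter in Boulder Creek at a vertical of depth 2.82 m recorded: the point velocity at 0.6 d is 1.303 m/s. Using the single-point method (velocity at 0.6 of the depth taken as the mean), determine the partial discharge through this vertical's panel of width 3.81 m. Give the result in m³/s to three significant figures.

14.0 m³/s

v̄ = v₀.₆ = 1.303 m/s
q = v̄ × d × w = 1.303 × 2.82 × 3.81 = 14.00 m³/s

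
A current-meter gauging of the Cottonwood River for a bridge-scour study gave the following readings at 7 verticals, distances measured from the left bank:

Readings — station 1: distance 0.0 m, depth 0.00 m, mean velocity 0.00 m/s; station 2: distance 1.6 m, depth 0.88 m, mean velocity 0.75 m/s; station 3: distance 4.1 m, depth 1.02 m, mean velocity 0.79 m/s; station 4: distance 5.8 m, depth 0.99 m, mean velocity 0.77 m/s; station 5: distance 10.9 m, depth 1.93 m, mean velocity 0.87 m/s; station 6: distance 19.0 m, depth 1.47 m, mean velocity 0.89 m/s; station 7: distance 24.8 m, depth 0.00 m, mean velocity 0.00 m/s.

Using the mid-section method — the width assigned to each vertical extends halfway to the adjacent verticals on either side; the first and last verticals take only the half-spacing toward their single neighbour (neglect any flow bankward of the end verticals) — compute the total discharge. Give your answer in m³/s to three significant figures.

w_2 = (4.1 − 0.0)/2 = 2.05 m; q_2 = 0.75 × 0.88 × 2.05 = 1.353 m³/s
w_3 = (5.8 − 1.6)/2 = 2.1 m; q_3 = 0.79 × 1.02 × 2.1 = 1.692 m³/s
w_4 = (10.9 − 4.1)/2 = 3.4 m; q_4 = 0.77 × 0.99 × 3.4 = 2.592 m³/s
w_5 = (19.0 − 5.8)/2 = 6.6 m; q_5 = 0.87 × 1.93 × 6.6 = 11.08 m³/s
w_6 = (24.8 − 10.9)/2 = 6.95 m; q_6 = 0.89 × 1.47 × 6.95 = 9.093 m³/s
Stations 1, 7 contribute zero (depth or velocity is 0).
Q = Σ qᵢ = 25.81 m³/s

25.8 m³/s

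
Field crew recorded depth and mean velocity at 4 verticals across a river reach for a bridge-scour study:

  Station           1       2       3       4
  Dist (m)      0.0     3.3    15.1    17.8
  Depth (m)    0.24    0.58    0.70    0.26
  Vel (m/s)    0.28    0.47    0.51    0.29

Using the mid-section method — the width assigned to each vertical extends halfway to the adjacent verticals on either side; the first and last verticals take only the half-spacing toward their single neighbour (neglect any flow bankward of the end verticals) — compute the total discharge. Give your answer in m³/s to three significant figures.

4.86 m³/s

w_1 = (3.3 − 0.0)/2 = 1.65 m; q_1 = 0.28 × 0.24 × 1.65 = 0.1109 m³/s
w_2 = (15.1 − 0.0)/2 = 7.55 m; q_2 = 0.47 × 0.58 × 7.55 = 2.058 m³/s
w_3 = (17.8 − 3.3)/2 = 7.25 m; q_3 = 0.51 × 0.70 × 7.25 = 2.588 m³/s
w_4 = (17.8 − 15.1)/2 = 1.35 m; q_4 = 0.29 × 0.26 × 1.35 = 0.1018 m³/s
Q = Σ qᵢ = 4.859 m³/s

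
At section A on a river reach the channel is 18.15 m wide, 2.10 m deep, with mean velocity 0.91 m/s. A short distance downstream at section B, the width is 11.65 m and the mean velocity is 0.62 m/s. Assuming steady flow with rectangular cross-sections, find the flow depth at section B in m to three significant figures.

Q = A₁V₁ = (18.15×2.10) × 0.91 = 34.68 m³/s
d₂ = Q/(b₂ V₂) = 34.68/(11.65×0.62) = 4.802 m

4.80 m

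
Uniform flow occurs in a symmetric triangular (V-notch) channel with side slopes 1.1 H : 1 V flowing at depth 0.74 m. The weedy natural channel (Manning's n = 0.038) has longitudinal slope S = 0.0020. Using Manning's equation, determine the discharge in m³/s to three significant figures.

A = z·y² = 1.1×0.74² = 0.6024 m²
P = 2y√(1+z²) = 2×0.74×√(1+1.1²) = 2.200 m
R = A/P = 0.6024/2.200 = 0.2738 m
Q = (1/n)·A·R^(2/3)·S^(1/2) = (1/0.038) × 0.6024 × 0.2738^(2/3) × 0.0020^(1/2) = 0.2989 m³/s

0.299 m³/s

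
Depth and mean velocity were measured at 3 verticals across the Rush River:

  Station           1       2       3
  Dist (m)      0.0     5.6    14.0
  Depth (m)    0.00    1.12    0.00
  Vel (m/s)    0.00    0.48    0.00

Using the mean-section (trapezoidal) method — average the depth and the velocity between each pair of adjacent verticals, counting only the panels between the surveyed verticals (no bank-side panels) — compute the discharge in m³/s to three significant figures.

Panel 1-2: Δb = 5.6 m, d̄ = (0.00+1.12)/2 = 0.56, v̄ = (0.00+0.48)/2 = 0.24 → q = 5.6×0.56×0.24 = 0.7526 m³/s
Panel 2-3: Δb = 8.4 m, d̄ = (1.12+0.00)/2 = 0.56, v̄ = (0.48+0.00)/2 = 0.24 → q = 8.4×0.56×0.24 = 1.129 m³/s
Q = Σ q = 1.882 m³/s

1.88 m³/s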